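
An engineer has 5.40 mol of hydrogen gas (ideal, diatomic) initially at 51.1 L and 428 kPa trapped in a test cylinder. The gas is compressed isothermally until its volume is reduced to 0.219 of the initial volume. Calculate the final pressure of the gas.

T₁ = P₁V₁/(nR) = 428×51.1/(5.40×8.314) = 487 K.
Isothermal: T stays 487 K; PV = const ⇒ V₂ = 11.2 L, P₂ = 1950 kPa.

1950 kPa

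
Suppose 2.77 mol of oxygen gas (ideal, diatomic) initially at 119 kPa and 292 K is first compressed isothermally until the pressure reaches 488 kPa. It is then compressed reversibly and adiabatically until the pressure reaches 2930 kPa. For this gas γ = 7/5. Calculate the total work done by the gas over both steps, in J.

V₁ = nRT₁/P₁ = 2.77×8.314×292/119 = 56.5 L.
Step 1 — Isothermal: T stays 292 K; PV = const ⇒ V₂ = 13.8 L, P₂ = 488 kPa.
ΔU = 0 (ideal gas, T constant).
W = nRT ln(V₂/V₁) = 2.77×8.314×292×ln(0.244) = -9490 J.
Q = ΔU + W = -9490 J.
State after step 1: P = 488 kPa, V = 13.8 L, T = 292 K.
Step 2 — Adiabatic: T₂/T₁ = (P₂/P₁)^((γ−1)/γ) ⇒ T₂ = 292×(6.00)^0.286 = 487 K; V₂ = 3.83 L.
ΔU = nCvΔT = 2.77×20.8×(487−292) = 11200 J.
Q = 0 for an adiabatic process, so W = −ΔU = -11200 J.
Net over both steps: W = -20700 J, Q = -9490 J, ΔU = 11200 J.

-20700 J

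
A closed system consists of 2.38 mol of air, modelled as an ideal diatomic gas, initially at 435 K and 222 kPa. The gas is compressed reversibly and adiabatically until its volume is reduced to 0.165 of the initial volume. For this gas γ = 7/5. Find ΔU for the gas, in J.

22700 J

V₁ = nRT₁/P₁ = 2.38×8.314×435/222 = 38.8 L.
Adiabatic: TV^(γ−1) = const ⇒ T₂ = 435×(6.06)^0.400 = 894 K; PV^γ = const ⇒ P₂ = 2770 kPa.
For an ideal gas ΔU = nCvΔT with Cv = (5/2)R = 20.8 J/(mol·K).
ΔU = 2.38×20.8×(894−435) = 22700 J.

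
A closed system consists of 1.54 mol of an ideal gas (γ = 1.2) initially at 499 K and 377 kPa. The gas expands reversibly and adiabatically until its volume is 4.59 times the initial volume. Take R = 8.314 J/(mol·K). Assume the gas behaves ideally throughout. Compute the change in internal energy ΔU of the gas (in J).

V₁ = nRT₁/P₁ = 1.54×8.314×499/377 = 16.9 L.
Adiabatic: TV^(γ−1) = const ⇒ T₂ = 499×(0.218)^0.200 = 368 K; PV^γ = const ⇒ P₂ = 60.6 kPa.
For an ideal gas ΔU = nCvΔT with Cv = R/(γ−1) = 41.6 J/(mol·K).
ΔU = 1.54×41.6×(368−499) = -8390 J.

-8390 J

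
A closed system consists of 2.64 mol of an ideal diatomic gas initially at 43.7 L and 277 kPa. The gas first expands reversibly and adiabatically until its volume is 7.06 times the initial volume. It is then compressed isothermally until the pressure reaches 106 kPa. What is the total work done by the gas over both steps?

T₁ = P₁V₁/(nR) = 277×43.7/(2.64×8.314) = 552 K.
Step 1 — Adiabatic: TV^(γ−1) = const ⇒ T₂ = 552×(0.142)^0.400 = 252 K; PV^γ = const ⇒ P₂ = 18.0 kPa.
ΔU = nCvΔT = 2.64×20.8×(252−552) = -16400 J.
Q = 0 for an adiabatic process, so W = −ΔU = 16400 J.
State after step 1: P = 18.0 kPa, V = 309 L, T = 252 K.
Step 2 — Isothermal: T stays 252 K; PV = const ⇒ V₂ = 52.3 L, P₂ = 106 kPa.
ΔU = 0 (ideal gas, T constant).
W = nRT ln(V₂/V₁) = 2.64×8.314×252×ln(0.169) = -9840 J.
Q = ΔU + W = -9840 J.
Net over both steps: W = 6580 J, Q = -9840 J, ΔU = -16400 J.

6580 J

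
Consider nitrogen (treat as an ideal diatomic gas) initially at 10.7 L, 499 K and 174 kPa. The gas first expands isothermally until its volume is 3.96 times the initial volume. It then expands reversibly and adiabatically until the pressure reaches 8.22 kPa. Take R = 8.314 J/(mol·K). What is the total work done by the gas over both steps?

n = P₁V₁/(RT₁) = 174×10.7/(8.314×499) = 0.449 mol.
Step 1 — Isothermal: T stays 499 K; PV = const ⇒ V₂ = 42.4 L, P₂ = 43.9 kPa.
ΔU = 0 (ideal gas, T constant).
W = nRT ln(V₂/V₁) = 0.449×8.314×499×ln(3.96) = 2560 J.
Q = ΔU + W = 2560 J.
State after step 1: P = 43.9 kPa, V = 42.4 L, T = 499 K.
Step 2 — Adiabatic: T₂/T₁ = (P₂/P₁)^((γ−1)/γ) ⇒ T₂ = 499×(0.187)^0.286 = 309 K; V₂ = 140 L.
ΔU = nCvΔT = 0.449×20.8×(309−499) = -1770 J.
Q = 0 for an adiabatic process, so W = −ΔU = 1770 J.
Net over both steps: W = 4330 J, Q = 2560 J, ΔU = -1770 J.

4330 J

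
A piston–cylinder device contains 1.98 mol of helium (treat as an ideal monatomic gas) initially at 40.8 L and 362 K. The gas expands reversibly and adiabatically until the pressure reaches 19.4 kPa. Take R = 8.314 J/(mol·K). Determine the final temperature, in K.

161 K

P₁ = nRT₁/V₁ = 1.98×8.314×362/40.8 = 146 kPa.
Adiabatic: T₂/T₁ = (P₂/P₁)^((γ−1)/γ) ⇒ T₂ = 362×(0.133)^0.400 = 161 K; V₂ = 137 L.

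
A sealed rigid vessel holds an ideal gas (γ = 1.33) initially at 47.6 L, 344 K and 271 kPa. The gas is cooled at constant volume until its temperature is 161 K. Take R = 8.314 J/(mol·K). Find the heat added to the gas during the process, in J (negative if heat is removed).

n = P₁V₁/(RT₁) = 271×47.6/(8.314×344) = 4.51 mol.
Isochoric: V stays 47.6 L; P/T = const ⇒ T₂ = 161 K, P₂ = 127 kPa.
W = 0 (no volume change).
ΔU = nCvΔT = 4.51×25.2×(161−344) = -20800 J.
Q = ΔU = -20800 J.

-20800 J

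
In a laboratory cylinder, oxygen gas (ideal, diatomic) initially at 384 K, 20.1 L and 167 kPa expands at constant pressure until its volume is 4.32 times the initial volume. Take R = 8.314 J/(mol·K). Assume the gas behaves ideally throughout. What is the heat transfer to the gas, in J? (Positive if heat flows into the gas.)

n = P₁V₁/(RT₁) = 167×20.1/(8.314×384) = 1.05 mol.
Isobaric: P stays 167 kPa; V/T = const ⇒ T₂ = 1660 K, V₂ = 86.8 L.
W = PΔV = 167×(86.8−20.1) kPa·L = 11100 J.
ΔU = nCvΔT = 1.05×20.8×(1660−384) = 27900 J.
Q = ΔU + W = nCpΔT = 39000 J.

39000 J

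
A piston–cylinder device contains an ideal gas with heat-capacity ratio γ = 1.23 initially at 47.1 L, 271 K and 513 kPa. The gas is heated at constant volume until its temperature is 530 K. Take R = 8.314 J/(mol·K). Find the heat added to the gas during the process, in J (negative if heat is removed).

100000 J

n = P₁V₁/(RT₁) = 513×47.1/(8.314×271) = 10.7 mol.
Isochoric: V stays 47.1 L; P/T = const ⇒ T₂ = 530 K, P₂ = 1000 kPa.
W = 0 (no volume change).
ΔU = nCvΔT = 10.7×36.1×(530−271) = 100000 J.
Q = ΔU = 100000 J.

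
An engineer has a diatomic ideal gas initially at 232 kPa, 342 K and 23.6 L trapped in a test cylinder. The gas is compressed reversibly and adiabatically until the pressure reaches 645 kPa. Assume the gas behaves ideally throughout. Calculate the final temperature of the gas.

458 K

Adiabatic: T₂/T₁ = (P₂/P₁)^((γ−1)/γ) ⇒ T₂ = 342×(2.78)^0.286 = 458 K; V₂ = 11.4 L.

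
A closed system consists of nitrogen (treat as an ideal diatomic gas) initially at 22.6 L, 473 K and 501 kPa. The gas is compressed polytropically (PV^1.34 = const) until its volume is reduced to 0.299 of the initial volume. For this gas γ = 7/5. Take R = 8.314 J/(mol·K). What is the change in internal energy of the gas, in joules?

n = P₁V₁/(RT₁) = 501×22.6/(8.314×473) = 2.88 mol.
Polytropic n=1.34: T₂ = T₁(V₁/V₂)^(n−1) = 473×(3.34)^0.34 = 713 K; P₂ = P₁(V₁/V₂)^n = 2530 kPa.
For an ideal gas ΔU = nCvΔT with Cv = (5/2)R = 20.8 J/(mol·K).
ΔU = 2.88×20.8×(713−473) = 14400 J.

14400 J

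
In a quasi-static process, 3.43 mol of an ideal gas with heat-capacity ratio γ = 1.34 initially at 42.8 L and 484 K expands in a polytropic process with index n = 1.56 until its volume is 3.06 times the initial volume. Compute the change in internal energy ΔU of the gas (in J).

P₁ = nRT₁/V₁ = 3.43×8.314×484/42.8 = 322 kPa.
Polytropic n=1.56: T₂ = T₁(V₁/V₂)^(n−1) = 484×(0.327)^0.56 = 259 K; P₂ = P₁(V₁/V₂)^n = 56.3 kPa.
For an ideal gas ΔU = nCvΔT with Cv = R/(γ−1) = 24.5 J/(mol·K).
ΔU = 3.43×24.5×(259−484) = -18900 J.

-18900 J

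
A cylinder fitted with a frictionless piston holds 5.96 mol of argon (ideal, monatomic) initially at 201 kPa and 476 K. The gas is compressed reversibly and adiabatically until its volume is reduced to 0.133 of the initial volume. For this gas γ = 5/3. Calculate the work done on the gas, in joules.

100000 J

V₁ = nRT₁/P₁ = 5.96×8.314×476/201 = 117 L.
Adiabatic: TV^(γ−1) = const ⇒ T₂ = 476×(7.52)^0.667 = 1830 K; PV^γ = const ⇒ P₂ = 5800 kPa.
ΔU = nCvΔT = 5.96×12.5×(1830−476) = 100000 J.
Q = 0 for an adiabatic process, so W = −ΔU = -100000 J.
Work done on the gas = −W_by = 100000 J.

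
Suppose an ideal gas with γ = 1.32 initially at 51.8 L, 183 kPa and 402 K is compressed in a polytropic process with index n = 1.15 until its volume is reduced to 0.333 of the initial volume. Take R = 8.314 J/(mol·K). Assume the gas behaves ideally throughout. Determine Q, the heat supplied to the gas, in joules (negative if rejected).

-6020 J

n = P₁V₁/(RT₁) = 183×51.8/(8.314×402) = 2.84 mol.
Polytropic n=1.15: T₂ = T₁(V₁/V₂)^(n−1) = 402×(3.00)^0.15 = 474 K; P₂ = P₁(V₁/V₂)^n = 648 kPa.
W = (P₁V₁−P₂V₂)/(n−1) = (183×51.8−648×17.2)/0.15 = -11300 J.
ΔU = nCvΔT = 2.84×26.0×(474−402) = 5310 J.
Q = ΔU + W = -6020 J.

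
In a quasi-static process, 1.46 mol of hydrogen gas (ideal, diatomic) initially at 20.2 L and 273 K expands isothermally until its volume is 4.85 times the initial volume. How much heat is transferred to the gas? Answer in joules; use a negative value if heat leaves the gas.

P₁ = nRT₁/V₁ = 1.46×8.314×273/20.2 = 164 kPa.
Isothermal: T stays 273 K; PV = const ⇒ V₂ = 98.0 L, P₂ = 33.8 kPa.
ΔU = 0 (ideal gas, T constant).
W = nRT ln(V₂/V₁) = 1.46×8.314×273×ln(4.85) = 5230 J.
Q = ΔU + W = 5230 J.

5230 J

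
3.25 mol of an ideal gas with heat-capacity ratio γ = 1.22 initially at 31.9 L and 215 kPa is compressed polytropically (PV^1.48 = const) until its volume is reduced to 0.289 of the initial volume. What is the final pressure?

1350 kPa

T₁ = P₁V₁/(nR) = 215×31.9/(3.25×8.314) = 254 K.
Polytropic n=1.48: T₂ = T₁(V₁/V₂)^(n−1) = 254×(3.46)^0.48 = 461 K; P₂ = P₁(V₁/V₂)^n = 1350 kPa.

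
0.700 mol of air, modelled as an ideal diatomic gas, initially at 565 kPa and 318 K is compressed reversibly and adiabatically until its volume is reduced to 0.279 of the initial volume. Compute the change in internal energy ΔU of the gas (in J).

3080 J

V₁ = nRT₁/P₁ = 0.700×8.314×318/565 = 3.28 L.
Adiabatic: TV^(γ−1) = const ⇒ T₂ = 318×(3.58)^0.400 = 530 K; PV^γ = const ⇒ P₂ = 3370 kPa.
For an ideal gas ΔU = nCvΔT with Cv = (5/2)R = 20.8 J/(mol·K).
ΔU = 0.700×20.8×(530−318) = 3080 J.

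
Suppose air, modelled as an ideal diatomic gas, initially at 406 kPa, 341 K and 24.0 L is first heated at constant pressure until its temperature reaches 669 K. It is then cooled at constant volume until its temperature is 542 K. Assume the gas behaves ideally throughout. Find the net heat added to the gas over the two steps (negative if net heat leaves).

n = P₁V₁/(RT₁) = 406×24.0/(8.314×341) = 3.44 mol.
Step 1 — Isobaric: P stays 406 kPa; V/T = const ⇒ T₂ = 669 K, V₂ = 47.1 L.
W = PΔV = 406×(47.1−24.0) kPa·L = 9370 J.
ΔU = nCvΔT = 3.44×20.8×(669−341) = 23400 J.
Q = ΔU + W = nCpΔT = 32800 J.
State after step 1: P = 406 kPa, V = 47.1 L, T = 669 K.
Step 2 — Isochoric: V stays 47.1 L; P/T = const ⇒ T₂ = 542 K, P₂ = 329 kPa.
W = 0 (no volume change).
ΔU = nCvΔT = 3.44×20.8×(542−669) = -9070 J.
Q = ΔU = -9070 J.
Net over both steps: W = 9370 J, Q = 23700 J, ΔU = 14400 J.

23700 J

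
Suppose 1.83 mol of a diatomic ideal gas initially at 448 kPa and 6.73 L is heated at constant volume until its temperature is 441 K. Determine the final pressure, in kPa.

997 kPa

T₁ = P₁V₁/(nR) = 448×6.73/(1.83×8.314) = 198 K.
Isochoric: V stays 6.73 L; P/T = const ⇒ T₂ = 441 K, P₂ = 997 kPa.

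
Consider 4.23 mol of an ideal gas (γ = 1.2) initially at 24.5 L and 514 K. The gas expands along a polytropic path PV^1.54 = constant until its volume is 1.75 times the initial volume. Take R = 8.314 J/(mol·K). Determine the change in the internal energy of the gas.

-23600 J

P₁ = nRT₁/V₁ = 4.23×8.314×514/24.5 = 738 kPa.
Polytropic n=1.54: T₂ = T₁(V₁/V₂)^(n−1) = 514×(0.571)^0.54 = 380 K; P₂ = P₁(V₁/V₂)^n = 312 kPa.
For an ideal gas ΔU = nCvΔT with Cv = R/(γ−1) = 41.6 J/(mol·K).
ΔU = 4.23×41.6×(380−514) = -23600 J.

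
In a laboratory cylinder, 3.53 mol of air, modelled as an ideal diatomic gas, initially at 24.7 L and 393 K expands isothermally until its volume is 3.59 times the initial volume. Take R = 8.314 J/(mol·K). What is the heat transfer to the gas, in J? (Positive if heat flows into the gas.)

P₁ = nRT₁/V₁ = 3.53×8.314×393/24.7 = 467 kPa.
Isothermal: T stays 393 K; PV = const ⇒ V₂ = 88.7 L, P₂ = 130 kPa.
ΔU = 0 (ideal gas, T constant).
W = nRT ln(V₂/V₁) = 3.53×8.314×393×ln(3.59) = 14700 J.
Q = ΔU + W = 14700 J.

14700 J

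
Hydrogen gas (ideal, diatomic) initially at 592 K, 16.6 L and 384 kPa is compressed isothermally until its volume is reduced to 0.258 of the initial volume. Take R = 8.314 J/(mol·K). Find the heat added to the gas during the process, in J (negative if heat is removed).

n = P₁V₁/(RT₁) = 384×16.6/(8.314×592) = 1.30 mol.
Isothermal: T stays 592 K; PV = const ⇒ V₂ = 4.28 L, P₂ = 1490 kPa.
ΔU = 0 (ideal gas, T constant).
W = nRT ln(V₂/V₁) = 1.30×8.314×592×ln(0.258) = -8640 J.
Q = ΔU + W = -8640 J.

-8640 J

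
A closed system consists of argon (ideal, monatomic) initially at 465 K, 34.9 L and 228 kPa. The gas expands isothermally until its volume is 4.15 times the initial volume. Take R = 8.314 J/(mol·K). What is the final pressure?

54.9 kPa

Isothermal: T stays 465 K; PV = const ⇒ V₂ = 145 L, P₂ = 54.9 kPa.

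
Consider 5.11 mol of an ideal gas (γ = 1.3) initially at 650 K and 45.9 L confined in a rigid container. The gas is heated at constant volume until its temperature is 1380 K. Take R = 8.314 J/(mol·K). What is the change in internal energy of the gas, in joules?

103000 J

P₁ = nRT₁/V₁ = 5.11×8.314×650/45.9 = 602 kPa.
Isochoric: V stays 45.9 L; P/T = const ⇒ T₂ = 1380 K, P₂ = 1280 kPa.
For an ideal gas ΔU = nCvΔT with Cv = R/(γ−1) = 27.7 J/(mol·K).
ΔU = 5.11×27.7×(1380−650) = 103000 J.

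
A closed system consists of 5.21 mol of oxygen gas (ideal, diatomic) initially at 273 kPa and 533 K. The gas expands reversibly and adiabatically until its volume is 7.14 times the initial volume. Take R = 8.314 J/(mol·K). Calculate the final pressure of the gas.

V₁ = nRT₁/P₁ = 5.21×8.314×533/273 = 84.6 L.
Adiabatic: TV^(γ−1) = const ⇒ T₂ = 533×(0.140)^0.400 = 243 K; PV^γ = const ⇒ P₂ = 17.4 kPa.

17.4 kPa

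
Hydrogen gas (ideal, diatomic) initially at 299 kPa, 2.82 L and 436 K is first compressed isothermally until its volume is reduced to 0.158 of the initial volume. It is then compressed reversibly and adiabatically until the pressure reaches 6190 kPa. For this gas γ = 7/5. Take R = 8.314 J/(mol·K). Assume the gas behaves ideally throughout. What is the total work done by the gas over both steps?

-2410 J

n = P₁V₁/(RT₁) = 299×2.82/(8.314×436) = 0.233 mol.
Step 1 — Isothermal: T stays 436 K; PV = const ⇒ V₂ = 0.446 L, P₂ = 1890 kPa.
ΔU = 0 (ideal gas, T constant).
W = nRT ln(V₂/V₁) = 0.233×8.314×436×ln(0.158) = -1560 J.
Q = ΔU + W = -1560 J.
State after step 1: P = 1890 kPa, V = 0.446 L, T = 436 K.
Step 2 — Adiabatic: T₂/T₁ = (P₂/P₁)^((γ−1)/γ) ⇒ T₂ = 436×(3.27)^0.286 = 612 K; V₂ = 0.191 L.
ΔU = nCvΔT = 0.233×20.8×(612−436) = 849 J.
Q = 0 for an adiabatic process, so W = −ΔU = -849 J.
Net over both steps: W = -2410 J, Q = -1560 J, ΔU = 849 J.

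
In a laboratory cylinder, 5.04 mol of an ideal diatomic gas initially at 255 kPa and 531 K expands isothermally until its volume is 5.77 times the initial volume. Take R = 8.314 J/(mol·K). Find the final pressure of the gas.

44.2 kPa

V₁ = nRT₁/P₁ = 5.04×8.314×531/255 = 87.3 L.
Isothermal: T stays 531 K; PV = const ⇒ V₂ = 503 L, P₂ = 44.2 kPa.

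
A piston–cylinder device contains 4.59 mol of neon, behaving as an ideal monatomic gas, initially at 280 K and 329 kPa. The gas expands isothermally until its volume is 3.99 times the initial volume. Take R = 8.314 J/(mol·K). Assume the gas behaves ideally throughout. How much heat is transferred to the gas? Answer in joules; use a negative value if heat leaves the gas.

14800 J

V₁ = nRT₁/P₁ = 4.59×8.314×280/329 = 32.5 L.
Isothermal: T stays 280 K; PV = const ⇒ V₂ = 130 L, P₂ = 82.5 kPa.
ΔU = 0 (ideal gas, T constant).
W = nRT ln(V₂/V₁) = 4.59×8.314×280×ln(3.99) = 14800 J.
Q = ΔU + W = 14800 J.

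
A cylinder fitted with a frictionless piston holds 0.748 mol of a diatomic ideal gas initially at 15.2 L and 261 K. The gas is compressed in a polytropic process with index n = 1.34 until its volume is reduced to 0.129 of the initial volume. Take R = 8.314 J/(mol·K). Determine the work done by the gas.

-4800 J

P₁ = nRT₁/V₁ = 0.748×8.314×261/15.2 = 107 kPa.
Polytropic n=1.34: T₂ = T₁(V₁/V₂)^(n−1) = 261×(7.75)^0.34 = 524 K; P₂ = P₁(V₁/V₂)^n = 1660 kPa.
W = (P₁V₁−P₂V₂)/(n−1) = (107×15.2−1660×1.96)/0.34 = -4800 J.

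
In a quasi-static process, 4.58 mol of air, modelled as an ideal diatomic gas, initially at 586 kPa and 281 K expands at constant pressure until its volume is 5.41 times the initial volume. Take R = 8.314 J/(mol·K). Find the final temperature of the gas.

1520 K

V₁ = nRT₁/P₁ = 4.58×8.314×281/586 = 18.3 L.
Isobaric: P stays 586 kPa; V/T = const ⇒ T₂ = 1520 K, V₂ = 98.8 L.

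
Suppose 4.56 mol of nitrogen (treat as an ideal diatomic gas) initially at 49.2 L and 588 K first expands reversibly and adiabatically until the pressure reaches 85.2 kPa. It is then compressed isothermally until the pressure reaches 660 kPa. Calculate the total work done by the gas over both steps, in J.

P₁ = nRT₁/V₁ = 4.56×8.314×588/49.2 = 453 kPa.
Step 1 — Adiabatic: T₂/T₁ = (P₂/P₁)^((γ−1)/γ) ⇒ T₂ = 588×(0.188)^0.286 = 365 K; V₂ = 162 L.
ΔU = nCvΔT = 4.56×20.8×(365−588) = -21200 J.
Q = 0 for an adiabatic process, so W = −ΔU = 21200 J.
State after step 1: P = 85.2 kPa, V = 162 L, T = 365 K.
Step 2 — Isothermal: T stays 365 K; PV = const ⇒ V₂ = 21.0 L, P₂ = 660 kPa.
ΔU = 0 (ideal gas, T constant).
W = nRT ln(V₂/V₁) = 4.56×8.314×365×ln(0.129) = -28300 J.
Q = ΔU + W = -28300 J.
Net over both steps: W = -7150 J, Q = -28300 J, ΔU = -21200 J.

-7150 J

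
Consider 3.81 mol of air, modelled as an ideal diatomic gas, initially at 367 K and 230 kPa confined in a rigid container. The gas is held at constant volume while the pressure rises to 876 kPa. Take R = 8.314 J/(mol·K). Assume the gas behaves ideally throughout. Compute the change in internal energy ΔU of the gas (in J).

V₁ = nRT₁/P₁ = 3.81×8.314×367/230 = 50.5 L.
Isochoric: V stays 50.5 L; P/T = const ⇒ T₂ = 1400 K, P₂ = 876 kPa.
For an ideal gas ΔU = nCvΔT with Cv = (5/2)R = 20.8 J/(mol·K).
ΔU = 3.81×20.8×(1400−367) = 81600 J.

81600 J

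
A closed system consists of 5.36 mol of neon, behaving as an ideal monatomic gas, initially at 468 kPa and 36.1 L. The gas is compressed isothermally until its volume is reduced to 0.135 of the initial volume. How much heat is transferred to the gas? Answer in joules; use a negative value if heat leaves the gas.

-33800 J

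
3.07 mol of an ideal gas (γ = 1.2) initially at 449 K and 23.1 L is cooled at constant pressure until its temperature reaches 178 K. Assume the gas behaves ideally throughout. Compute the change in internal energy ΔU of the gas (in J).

P₁ = nRT₁/V₁ = 3.07×8.314×449/23.1 = 496 kPa.
Isobaric: P stays 496 kPa; V/T = const ⇒ T₂ = 178 K, V₂ = 9.16 L.
For an ideal gas ΔU = nCvΔT with Cv = R/(γ−1) = 41.6 J/(mol·K).
ΔU = 3.07×41.6×(178−449) = -34600 J.

-34600 J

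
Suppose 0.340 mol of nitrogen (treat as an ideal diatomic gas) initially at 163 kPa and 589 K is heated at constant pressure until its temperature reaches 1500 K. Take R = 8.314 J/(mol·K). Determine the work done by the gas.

V₁ = nRT₁/P₁ = 0.340×8.314×589/163 = 10.2 L.
Isobaric: P stays 163 kPa; V/T = const ⇒ T₂ = 1500 K, V₂ = 26.0 L.
W = PΔV = 163×(26.0−10.2) kPa·L = 2580 J.

2580 J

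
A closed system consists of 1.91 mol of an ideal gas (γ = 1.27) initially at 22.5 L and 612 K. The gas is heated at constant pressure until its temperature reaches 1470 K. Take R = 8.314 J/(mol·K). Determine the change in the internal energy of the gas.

50500 J

P₁ = nRT₁/V₁ = 1.91×8.314×612/22.5 = 432 kPa.
Isobaric: P stays 432 kPa; V/T = const ⇒ T₂ = 1470 K, V₂ = 54.0 L.
For an ideal gas ΔU = nCvΔT with Cv = R/(γ−1) = 30.8 J/(mol·K).
ΔU = 1.91×30.8×(1470−612) = 50500 J.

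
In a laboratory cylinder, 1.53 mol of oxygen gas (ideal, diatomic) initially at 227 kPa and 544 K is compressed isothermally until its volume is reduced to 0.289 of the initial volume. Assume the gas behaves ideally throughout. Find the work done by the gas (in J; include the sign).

-8590 J

V₁ = nRT₁/P₁ = 1.53×8.314×544/227 = 30.5 L.
Isothermal: T stays 544 K; PV = const ⇒ V₂ = 8.81 L, P₂ = 785 kPa.
W = nRT ln(V₂/V₁) = 1.53×8.314×544×ln(0.289) = -8590 J.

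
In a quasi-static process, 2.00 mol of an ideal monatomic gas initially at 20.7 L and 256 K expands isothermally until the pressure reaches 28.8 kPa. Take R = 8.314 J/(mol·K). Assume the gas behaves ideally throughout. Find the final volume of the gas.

P₁ = nRT₁/V₁ = 2.00×8.314×256/20.7 = 206 kPa.
Isothermal: T stays 256 K; PV = const ⇒ V₂ = 148 L, P₂ = 28.8 kPa.

148 L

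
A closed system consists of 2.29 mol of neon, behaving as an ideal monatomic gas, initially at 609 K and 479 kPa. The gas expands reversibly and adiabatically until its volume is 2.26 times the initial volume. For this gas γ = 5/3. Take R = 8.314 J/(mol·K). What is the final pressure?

V₁ = nRT₁/P₁ = 2.29×8.314×609/479 = 24.2 L.
Adiabatic: TV^(γ−1) = const ⇒ T₂ = 609×(0.442)^0.667 = 354 K; PV^γ = const ⇒ P₂ = 123 kPa.

123 kPa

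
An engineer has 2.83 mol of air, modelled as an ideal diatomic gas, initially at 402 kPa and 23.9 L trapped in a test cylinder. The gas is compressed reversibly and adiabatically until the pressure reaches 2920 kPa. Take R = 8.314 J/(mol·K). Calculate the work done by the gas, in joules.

T₁ = P₁V₁/(nR) = 402×23.9/(2.83×8.314) = 408 K.
Adiabatic: T₂/T₁ = (P₂/P₁)^((γ−1)/γ) ⇒ T₂ = 408×(7.26)^0.286 = 720 K; V₂ = 5.80 L.
ΔU = nCvΔT = 2.83×20.8×(720−408) = 18300 J.
Q = 0 for an adiabatic process, so W = −ΔU = -18300 J.

-18300 J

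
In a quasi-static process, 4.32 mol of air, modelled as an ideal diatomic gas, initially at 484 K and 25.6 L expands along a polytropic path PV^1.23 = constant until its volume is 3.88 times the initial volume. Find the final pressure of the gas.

P₁ = nRT₁/V₁ = 4.32×8.314×484/25.6 = 679 kPa.
Polytropic n=1.23: T₂ = T₁(V₁/V₂)^(n−1) = 484×(0.258)^0.23 = 354 K; P₂ = P₁(V₁/V₂)^n = 128 kPa.

128 kPa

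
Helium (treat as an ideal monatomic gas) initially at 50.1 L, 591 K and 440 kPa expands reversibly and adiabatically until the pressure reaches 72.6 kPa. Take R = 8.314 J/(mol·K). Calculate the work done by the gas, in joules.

n = P₁V₁/(RT₁) = 440×50.1/(8.314×591) = 4.49 mol.
Adiabatic: T₂/T₁ = (P₂/P₁)^((γ−1)/γ) ⇒ T₂ = 591×(0.165)^0.400 = 287 K; V₂ = 148 L.
ΔU = nCvΔT = 4.49×12.5×(287−591) = -17000 J.
Q = 0 for an adiabatic process, so W = −ΔU = 17000 J.

17000 J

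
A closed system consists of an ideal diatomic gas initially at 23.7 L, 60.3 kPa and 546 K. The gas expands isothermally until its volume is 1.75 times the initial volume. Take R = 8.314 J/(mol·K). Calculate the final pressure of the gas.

34.5 kPa

Isothermal: T stays 546 K; PV = const ⇒ V₂ = 41.5 L, P₂ = 34.5 kPa.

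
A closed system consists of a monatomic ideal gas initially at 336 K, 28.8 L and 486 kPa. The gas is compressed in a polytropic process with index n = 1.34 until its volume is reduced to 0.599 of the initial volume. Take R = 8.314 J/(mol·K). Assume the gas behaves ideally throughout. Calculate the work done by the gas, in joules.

n = P₁V₁/(RT₁) = 486×28.8/(8.314×336) = 5.01 mol.
Polytropic n=1.34: T₂ = T₁(V₁/V₂)^(n−1) = 336×(1.67)^0.34 = 400 K; P₂ = P₁(V₁/V₂)^n = 966 kPa.
W = (P₁V₁−P₂V₂)/(n−1) = (486×28.8−966×17.3)/0.34 = -7840 J.

-7840 J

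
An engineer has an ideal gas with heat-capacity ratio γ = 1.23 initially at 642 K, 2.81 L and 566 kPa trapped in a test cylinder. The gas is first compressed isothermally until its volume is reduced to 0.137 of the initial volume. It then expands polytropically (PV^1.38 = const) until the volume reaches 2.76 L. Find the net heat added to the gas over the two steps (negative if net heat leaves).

n = P₁V₁/(RT₁) = 566×2.81/(8.314×642) = 0.298 mol.
Step 1 — Isothermal: T stays 642 K; PV = const ⇒ V₂ = 0.385 L, P₂ = 4130 kPa.
ΔU = 0 (ideal gas, T constant).
W = nRT ln(V₂/V₁) = 0.298×8.314×642×ln(0.137) = -3160 J.
Q = ΔU + W = -3160 J.
State after step 1: P = 4130 kPa, V = 0.385 L, T = 642 K.
Step 2 — Polytropic n=1.38: T₂ = T₁(V₁/V₂)^(n−1) = 642×(0.139)^0.38 = 304 K; P₂ = P₁(V₁/V₂)^n = 273 kPa.
W = (P₁V₁−P₂V₂)/(n−1) = (4130×0.385−273×2.76)/0.38 = 2210 J.
ΔU = nCvΔT = 0.298×36.1×(304−642) = -3640 J.
Q = ΔU + W = -1440 J.
Net over both steps: W = -956 J, Q = -4600 J, ΔU = -3640 J.

-4600 J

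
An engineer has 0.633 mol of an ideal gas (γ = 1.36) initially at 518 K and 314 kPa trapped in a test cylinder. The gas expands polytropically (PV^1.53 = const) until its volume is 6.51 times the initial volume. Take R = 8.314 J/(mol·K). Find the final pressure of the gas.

17.9 kPa

V₁ = nRT₁/P₁ = 0.633×8.314×518/314 = 8.68 L.
Polytropic n=1.53: T₂ = T₁(V₁/V₂)^(n−1) = 518×(0.154)^0.53 = 192 K; P₂ = P₁(V₁/V₂)^n = 17.9 kPa.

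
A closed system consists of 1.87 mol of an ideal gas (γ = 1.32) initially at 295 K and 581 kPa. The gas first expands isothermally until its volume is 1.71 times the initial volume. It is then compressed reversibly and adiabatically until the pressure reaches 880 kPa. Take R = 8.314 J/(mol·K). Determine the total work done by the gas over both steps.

-1260 J

V₁ = nRT₁/P₁ = 1.87×8.314×295/581 = 7.89 L.
Step 1 — Isothermal: T stays 295 K; PV = const ⇒ V₂ = 13.5 L, P₂ = 340 kPa.
ΔU = 0 (ideal gas, T constant).
W = nRT ln(V₂/V₁) = 1.87×8.314×295×ln(1.71) = 2460 J.
Q = ΔU + W = 2460 J.
State after step 1: P = 340 kPa, V = 13.5 L, T = 295 K.
Step 2 — Adiabatic: T₂/T₁ = (P₂/P₁)^((γ−1)/γ) ⇒ T₂ = 295×(2.59)^0.242 = 372 K; V₂ = 6.56 L.
ΔU = nCvΔT = 1.87×26.0×(372−295) = 3720 J.
Q = 0 for an adiabatic process, so W = −ΔU = -3720 J.
Net over both steps: W = -1260 J, Q = 2460 J, ΔU = 3720 J.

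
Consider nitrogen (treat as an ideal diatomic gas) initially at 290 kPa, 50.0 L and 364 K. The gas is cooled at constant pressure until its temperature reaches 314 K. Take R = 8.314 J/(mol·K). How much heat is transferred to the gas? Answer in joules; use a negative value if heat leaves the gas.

-6970 J

n = P₁V₁/(RT₁) = 290×50.0/(8.314×364) = 4.79 mol.
Isobaric: P stays 290 kPa; V/T = const ⇒ T₂ = 314 K, V₂ = 43.1 L.
W = PΔV = 290×(43.1−50.0) kPa·L = -1990 J.
ΔU = nCvΔT = 4.79×20.8×(314−364) = -4980 J.
Q = ΔU + W = nCpΔT = -6970 J.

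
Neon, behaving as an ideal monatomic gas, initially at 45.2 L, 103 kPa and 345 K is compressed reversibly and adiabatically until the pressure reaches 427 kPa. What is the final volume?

Adiabatic: T₂/T₁ = (P₂/P₁)^((γ−1)/γ) ⇒ T₂ = 345×(4.15)^0.400 = 609 K; V₂ = 19.3 L.

19.3 L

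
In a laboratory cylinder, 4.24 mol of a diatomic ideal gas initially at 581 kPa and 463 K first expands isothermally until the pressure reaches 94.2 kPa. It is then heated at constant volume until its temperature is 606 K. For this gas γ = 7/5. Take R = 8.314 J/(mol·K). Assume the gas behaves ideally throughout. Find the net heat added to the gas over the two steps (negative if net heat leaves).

V₁ = nRT₁/P₁ = 4.24×8.314×463/581 = 28.1 L.
Step 1 — Isothermal: T stays 463 K; PV = const ⇒ V₂ = 173 L, P₂ = 94.2 kPa.
ΔU = 0 (ideal gas, T constant).
W = nRT ln(V₂/V₁) = 4.24×8.314×463×ln(6.17) = 29700 J.
Q = ΔU + W = 29700 J.
State after step 1: P = 94.2 kPa, V = 173 L, T = 463 K.
Step 2 — Isochoric: V stays 173 L; P/T = const ⇒ T₂ = 606 K, P₂ = 123 kPa.
W = 0 (no volume change).
ΔU = nCvΔT = 4.24×20.8×(606−463) = 12600 J.
Q = ΔU = 12600 J.
Net over both steps: W = 29700 J, Q = 42300 J, ΔU = 12600 J.

42300 J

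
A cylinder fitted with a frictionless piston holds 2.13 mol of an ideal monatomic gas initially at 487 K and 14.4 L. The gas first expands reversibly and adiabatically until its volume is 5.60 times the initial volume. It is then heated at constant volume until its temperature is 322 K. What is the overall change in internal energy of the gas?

-4380 J

P₁ = nRT₁/V₁ = 2.13×8.314×487/14.4 = 599 kPa.
Step 1 — Adiabatic: TV^(γ−1) = const ⇒ T₂ = 487×(0.179)^0.667 = 154 K; PV^γ = const ⇒ P₂ = 33.9 kPa.
ΔU = nCvΔT = 2.13×12.5×(154−487) = -8830 J.
Q = 0 for an adiabatic process, so W = −ΔU = 8830 J.
State after step 1: P = 33.9 kPa, V = 80.6 L, T = 154 K.
Step 2 — Isochoric: V stays 80.6 L; P/T = const ⇒ T₂ = 322 K, P₂ = 70.7 kPa.
W = 0 (no volume change).
ΔU = nCvΔT = 2.13×12.5×(322−154) = 4450 J.
Q = ΔU = 4450 J.
Net over both steps: W = 8830 J, Q = 4450 J, ΔU = -4380 J.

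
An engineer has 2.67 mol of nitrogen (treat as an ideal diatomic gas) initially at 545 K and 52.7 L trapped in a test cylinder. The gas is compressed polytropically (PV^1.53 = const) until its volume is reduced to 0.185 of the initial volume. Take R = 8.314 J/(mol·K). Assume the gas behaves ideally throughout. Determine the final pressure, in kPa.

3030 kPa

P₁ = nRT₁/V₁ = 2.67×8.314×545/52.7 = 230 kPa.
Polytropic n=1.53: T₂ = T₁(V₁/V₂)^(n−1) = 545×(5.41)^0.53 = 1330 K; P₂ = P₁(V₁/V₂)^n = 3030 kPa.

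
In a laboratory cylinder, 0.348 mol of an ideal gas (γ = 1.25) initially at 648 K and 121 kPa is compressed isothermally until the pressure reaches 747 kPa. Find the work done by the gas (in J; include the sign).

-3410 J

V₁ = nRT₁/P₁ = 0.348×8.314×648/121 = 15.5 L.
Isothermal: T stays 648 K; PV = const ⇒ V₂ = 2.51 L, P₂ = 747 kPa.
W = nRT ln(V₂/V₁) = 0.348×8.314×648×ln(0.162) = -3410 J.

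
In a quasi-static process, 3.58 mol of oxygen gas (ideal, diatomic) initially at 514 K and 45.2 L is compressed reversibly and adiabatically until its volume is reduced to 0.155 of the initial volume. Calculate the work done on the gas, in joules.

42400 J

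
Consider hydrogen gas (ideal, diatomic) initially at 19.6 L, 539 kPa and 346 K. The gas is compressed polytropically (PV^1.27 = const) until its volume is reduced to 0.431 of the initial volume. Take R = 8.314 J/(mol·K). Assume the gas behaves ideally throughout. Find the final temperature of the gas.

434 K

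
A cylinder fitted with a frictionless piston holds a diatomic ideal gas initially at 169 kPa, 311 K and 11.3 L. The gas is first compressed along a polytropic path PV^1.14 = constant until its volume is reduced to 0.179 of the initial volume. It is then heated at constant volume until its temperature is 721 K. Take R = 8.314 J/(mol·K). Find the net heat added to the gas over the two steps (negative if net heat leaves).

2580 J

n = P₁V₁/(RT₁) = 169×11.3/(8.314×311) = 0.739 mol.
Step 1 — Polytropic n=1.14: T₂ = T₁(V₁/V₂)^(n−1) = 311×(5.59)^0.14 = 396 K; P₂ = P₁(V₁/V₂)^n = 1200 kPa.
W = (P₁V₁−P₂V₂)/(n−1) = (169×11.3−1200×2.02)/0.14 = -3710 J.
ΔU = nCvΔT = 0.739×20.8×(396−311) = 1300 J.
Q = ΔU + W = -2410 J.
State after step 1: P = 1200 kPa, V = 2.02 L, T = 396 K.
Step 2 — Isochoric: V stays 2.02 L; P/T = const ⇒ T₂ = 721 K, P₂ = 2190 kPa.
W = 0 (no volume change).
ΔU = nCvΔT = 0.739×20.8×(721−396) = 4990 J.
Q = ΔU = 4990 J.
Net over both steps: W = -3710 J, Q = 2580 J, ΔU = 6290 J.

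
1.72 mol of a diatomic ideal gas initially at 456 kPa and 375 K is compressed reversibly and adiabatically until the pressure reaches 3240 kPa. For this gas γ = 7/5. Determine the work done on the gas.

10100 J

V₁ = nRT₁/P₁ = 1.72×8.314×375/456 = 11.8 L.
Adiabatic: T₂/T₁ = (P₂/P₁)^((γ−1)/γ) ⇒ T₂ = 375×(7.11)^0.286 = 657 K; V₂ = 2.90 L.
ΔU = nCvΔT = 1.72×20.8×(657−375) = 10100 J.
Q = 0 for an adiabatic process, so W = −ΔU = -10100 J.
Work done on the gas = −W_by = 10100 J.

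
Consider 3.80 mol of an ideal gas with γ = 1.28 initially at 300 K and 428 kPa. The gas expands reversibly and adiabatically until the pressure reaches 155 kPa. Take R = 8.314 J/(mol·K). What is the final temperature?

240 K

V₁ = nRT₁/P₁ = 3.80×8.314×300/428 = 22.1 L.
Adiabatic: T₂/T₁ = (P₂/P₁)^((γ−1)/γ) ⇒ T₂ = 300×(0.362)^0.219 = 240 K; V₂ = 49.0 L.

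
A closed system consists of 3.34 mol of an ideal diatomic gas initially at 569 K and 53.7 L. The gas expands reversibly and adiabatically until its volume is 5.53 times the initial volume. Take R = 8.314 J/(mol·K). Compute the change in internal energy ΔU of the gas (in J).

-19600 J

P₁ = nRT₁/V₁ = 3.34×8.314×569/53.7 = 294 kPa.
Adiabatic: TV^(γ−1) = const ⇒ T₂ = 569×(0.181)^0.400 = 287 K; PV^γ = const ⇒ P₂ = 26.8 kPa.
For an ideal gas ΔU = nCvΔT with Cv = (5/2)R = 20.8 J/(mol·K).
ΔU = 3.34×20.8×(287−569) = -19600 J.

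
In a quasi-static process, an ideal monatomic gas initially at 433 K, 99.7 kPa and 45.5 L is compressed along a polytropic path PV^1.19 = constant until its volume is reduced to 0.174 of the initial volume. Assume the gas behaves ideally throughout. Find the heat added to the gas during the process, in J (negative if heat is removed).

-6730 J

n = P₁V₁/(RT₁) = 99.7×45.5/(8.314×433) = 1.26 mol.
Polytropic n=1.19: T₂ = T₁(V₁/V₂)^(n−1) = 433×(5.75)^0.19 = 604 K; P₂ = P₁(V₁/V₂)^n = 799 kPa.
W = (P₁V₁−P₂V₂)/(n−1) = (99.7×45.5−799×7.92)/0.19 = -9410 J.
ΔU = nCvΔT = 1.26×12.5×(604−433) = 2680 J.
Q = ΔU + W = -6730 J.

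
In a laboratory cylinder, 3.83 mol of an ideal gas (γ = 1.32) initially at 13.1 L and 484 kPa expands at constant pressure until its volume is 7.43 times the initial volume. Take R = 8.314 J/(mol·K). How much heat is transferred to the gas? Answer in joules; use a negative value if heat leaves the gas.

168000 J

T₁ = P₁V₁/(nR) = 484×13.1/(3.83×8.314) = 199 K.
Isobaric: P stays 484 kPa; V/T = const ⇒ T₂ = 1480 K, V₂ = 97.3 L.
W = PΔV = 484×(97.3−13.1) kPa·L = 40800 J.
ΔU = nCvΔT = 3.83×26.0×(1480−199) = 127000 J.
Q = ΔU + W = nCpΔT = 168000 J.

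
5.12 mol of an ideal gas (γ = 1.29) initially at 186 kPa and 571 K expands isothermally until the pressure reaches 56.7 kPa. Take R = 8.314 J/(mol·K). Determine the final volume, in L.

429 L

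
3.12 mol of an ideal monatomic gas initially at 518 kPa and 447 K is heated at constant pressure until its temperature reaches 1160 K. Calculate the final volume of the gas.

V₁ = nRT₁/P₁ = 3.12×8.314×447/518 = 22.4 L.
Isobaric: P stays 518 kPa; V/T = const ⇒ T₂ = 1160 K, V₂ = 58.1 L.

58.1 L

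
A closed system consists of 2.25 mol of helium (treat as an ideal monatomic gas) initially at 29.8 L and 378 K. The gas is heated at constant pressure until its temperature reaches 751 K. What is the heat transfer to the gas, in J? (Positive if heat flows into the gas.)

P₁ = nRT₁/V₁ = 2.25×8.314×378/29.8 = 237 kPa.
Isobaric: P stays 237 kPa; V/T = const ⇒ T₂ = 751 K, V₂ = 59.2 L.
W = PΔV = 237×(59.2−29.8) kPa·L = 6980 J.
ΔU = nCvΔT = 2.25×12.5×(751−378) = 10500 J.
Q = ΔU + W = nCpΔT = 17400 J.

17400 J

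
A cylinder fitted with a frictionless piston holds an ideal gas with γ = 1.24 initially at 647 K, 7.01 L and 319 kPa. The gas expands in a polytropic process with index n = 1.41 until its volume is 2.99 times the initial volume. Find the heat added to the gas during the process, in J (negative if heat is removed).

-1400 J

n = P₁V₁/(RT₁) = 319×7.01/(8.314×647) = 0.416 mol.
Polytropic n=1.41: T₂ = T₁(V₁/V₂)^(n−1) = 647×(0.334)^0.41 = 413 K; P₂ = P₁(V₁/V₂)^n = 68.1 kPa.
W = (P₁V₁−P₂V₂)/(n−1) = (319×7.01−68.1×21.0)/0.41 = 1970 J.
ΔU = nCvΔT = 0.416×34.6×(413−647) = -3370 J.
Q = ΔU + W = -1400 J.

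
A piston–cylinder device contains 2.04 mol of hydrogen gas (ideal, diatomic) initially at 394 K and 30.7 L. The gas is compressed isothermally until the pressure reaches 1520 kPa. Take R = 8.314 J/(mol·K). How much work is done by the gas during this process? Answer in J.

-13000 J

P₁ = nRT₁/V₁ = 2.04×8.314×394/30.7 = 218 kPa.
Isothermal: T stays 394 K; PV = const ⇒ V₂ = 4.40 L, P₂ = 1520 kPa.
W = nRT ln(V₂/V₁) = 2.04×8.314×394×ln(0.143) = -13000 J.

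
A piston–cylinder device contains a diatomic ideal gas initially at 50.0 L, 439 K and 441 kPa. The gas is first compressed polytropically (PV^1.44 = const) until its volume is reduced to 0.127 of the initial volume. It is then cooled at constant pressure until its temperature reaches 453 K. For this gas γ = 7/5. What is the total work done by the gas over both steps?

-106000 J

n = P₁V₁/(RT₁) = 441×50.0/(8.314×439) = 6.04 mol.
Step 1 — Polytropic n=1.44: T₂ = T₁(V₁/V₂)^(n−1) = 439×(7.87)^0.44 = 1090 K; P₂ = P₁(V₁/V₂)^n = 8610 kPa.
W = (P₁V₁−P₂V₂)/(n−1) = (441×50.0−8610×6.35)/0.44 = -74100 J.
ΔU = nCvΔT = 6.04×20.8×(1090−439) = 81500 J.
Q = ΔU + W = 7410 J.
State after step 1: P = 8610 kPa, V = 6.35 L, T = 1090 K.
Step 2 — Isobaric: P stays 8610 kPa; V/T = const ⇒ T₂ = 453 K, V₂ = 2.64 L.
W = PΔV = 8610×(2.64−6.35) kPa·L = -31900 J.
ΔU = nCvΔT = 6.04×20.8×(453−1090) = -79800 J.
Q = ΔU + W = nCpΔT = -112000 J.
Net over both steps: W = -106000 J, Q = -104000 J, ΔU = 1760 J.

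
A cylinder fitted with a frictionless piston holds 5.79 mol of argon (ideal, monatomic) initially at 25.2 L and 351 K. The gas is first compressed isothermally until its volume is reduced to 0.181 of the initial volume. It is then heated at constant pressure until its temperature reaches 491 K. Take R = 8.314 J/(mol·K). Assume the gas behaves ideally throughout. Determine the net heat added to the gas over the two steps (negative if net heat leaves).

-12000 J

P₁ = nRT₁/V₁ = 5.79×8.314×351/25.2 = 670 kPa.
Step 1 — Isothermal: T stays 351 K; PV = const ⇒ V₂ = 4.56 L, P₂ = 3700 kPa.
ΔU = 0 (ideal gas, T constant).
W = nRT ln(V₂/V₁) = 5.79×8.314×351×ln(0.181) = -28900 J.
Q = ΔU + W = -28900 J.
State after step 1: P = 3700 kPa, V = 4.56 L, T = 351 K.
Step 2 — Isobaric: P stays 3700 kPa; V/T = const ⇒ T₂ = 491 K, V₂ = 6.38 L.
W = PΔV = 3700×(6.38−4.56) kPa·L = 6740 J.
ΔU = nCvΔT = 5.79×12.5×(491−351) = 10100 J.
Q = ΔU + W = nCpΔT = 16800 J.
Net over both steps: W = -22100 J, Q = -12000 J, ΔU = 10100 J.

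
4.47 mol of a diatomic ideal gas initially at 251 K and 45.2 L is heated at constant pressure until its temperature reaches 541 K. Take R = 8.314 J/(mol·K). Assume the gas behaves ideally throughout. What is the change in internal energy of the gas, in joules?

P₁ = nRT₁/V₁ = 4.47×8.314×251/45.2 = 206 kPa.
Isobaric: P stays 206 kPa; V/T = const ⇒ T₂ = 541 K, V₂ = 97.4 L.
For an ideal gas ΔU = nCvΔT with Cv = (5/2)R = 20.8 J/(mol·K).
ΔU = 4.47×20.8×(541−251) = 26900 J.

26900 J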